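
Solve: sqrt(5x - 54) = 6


Square both sides: 5x - 54 = 6^2 = 36
5x = 36 + 54 = 90
x = 18
Check: sqrt(5*18 - 54) = sqrt(36) = 6 ✓

x = 18


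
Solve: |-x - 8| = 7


An absolute value equation |expr| = 7 gives two cases:
Case 1: -x - 8 = 7
  -x = 15, so x = -15
Case 2: -x - 8 = -7
  -x = 1, so x = -1

x = -15, x = -1


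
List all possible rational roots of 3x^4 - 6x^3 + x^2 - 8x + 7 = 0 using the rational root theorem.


Rational root theorem: possible roots are ±p/q where:
  p divides the constant term (7): p ∈ {1, 7}
  q divides the leading coefficient (3): q ∈ {1, 3}

All possible rational roots: -7, -7/3, -1, -1/3, 1/3, 1, 7/3, 7

-7, -7/3, -1, -1/3, 1/3, 1, 7/3, 7


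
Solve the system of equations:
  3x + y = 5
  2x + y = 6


Using Cramer's rule:
Determinant D = (3)(1) - (2)(1) = 3 - 2 = 1
Dx = (5)(1) - (6)(1) = 5 - 6 = -1
Dy = (3)(6) - (2)(5) = 18 - 10 = 8
x = Dx/D = -1/1 = -1
y = Dy/D = 8/1 = 8

x = -1, y = 8


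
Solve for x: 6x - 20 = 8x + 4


Starting with: 6x - 20 = 8x + 4
Move all x terms to left: (6 - 8)x = 4 + 20
Simplify: -2x = 24
Divide both sides by -2: x = -12

x = -12


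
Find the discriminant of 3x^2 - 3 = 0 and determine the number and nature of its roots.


For ax^2 + bx + c = 0, discriminant D = b^2 - 4ac
Here a = 3, b = 0, c = -3
D = (0)^2 - 4(3)(-3) = 0 + 36 = 36

D = 36 > 0 and is a perfect square (sqrt = 6)
The equation has 2 distinct real rational roots.

Discriminant = 36, 2 distinct real rational roots


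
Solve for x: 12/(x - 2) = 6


Multiply both sides by (x - 2): 12 = 6(x - 2)
Distribute: 12 = 6x - 12
6x = 12 + 12 = 24
x = 4

x = 4


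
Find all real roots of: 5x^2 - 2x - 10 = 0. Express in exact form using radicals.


Using the quadratic formula: x = (-b ± sqrt(b^2 - 4ac)) / (2a)
Here a = 5, b = -2, c = -10
Discriminant = b^2 - 4ac = (-2)^2 - 4(5)(-10) = 4 + 200 = 204
Since discriminant = 204 > 0, there are two real roots.
x = (2 ± 2*sqrt(51)) / 10
Simplifying: x = (1 ± sqrt(51)) / 5
Numerically: x ≈ 1.6283 or x ≈ -1.2283

x = (1 + sqrt(51)) / 5 or x = (1 - sqrt(51)) / 5


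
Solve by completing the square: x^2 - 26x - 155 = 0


Start: x^2 - 26x - 155 = 0
Move constant: x^2 - 26x = 155
Half of -26 is -13, squared is 169
Add 169 to both sides: x^2 - 26x + 169 = 324
(x - 13)^2 = 324
x - 13 = ±18
x = 13 + 18 = 31 or x = 13 - 18 = -5

x = -5, x = 31


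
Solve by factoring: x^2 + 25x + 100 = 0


We need two numbers that multiply to 100 and add to 25.
Those numbers are 20 and 5 (since 20 * 5 = 100 and 20 + 5 = 25).
So x^2 + 25x + 100 = (x + 20)(x + 5) = 0
Setting each factor to zero: x = -20 or x = -5

x = -20, x = -5


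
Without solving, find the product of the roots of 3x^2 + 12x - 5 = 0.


By Vieta's formulas for ax^2 + bx + c = 0:
  Sum of roots = -b/a
  Product of roots = c/a

Here a = 3, b = 12, c = -5
Sum = -(12)/3 = -4
Product = -5/3 = -5/3

Product = -5/3


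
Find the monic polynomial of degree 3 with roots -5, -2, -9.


A monic polynomial with roots -5, -2, -9 is:
p(x) = (x + 5)(x + 2)(x + 9)
After multiplying by (x + 5): x + 5
After multiplying by (x + 2): x^2 + 7x + 10
After multiplying by (x + 9): x^3 + 16x^2 + 73x + 90

x^3 + 16x^2 + 73x + 90


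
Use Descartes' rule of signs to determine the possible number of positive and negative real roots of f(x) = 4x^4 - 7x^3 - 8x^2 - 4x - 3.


Descartes' rule of signs:

For positive roots, count sign changes in f(x) = 4x^4 - 7x^3 - 8x^2 - 4x - 3:
Signs of coefficients: +, -, -, -, -
Number of sign changes: 1
Possible positive real roots: 1

For negative roots, examine f(-x) = 4x^4 + 7x^3 - 8x^2 + 4x - 3:
Signs of coefficients: +, +, -, +, -
Number of sign changes: 3
Possible negative real roots: 3, 1

Positive roots: 1; Negative roots: 3 or 1


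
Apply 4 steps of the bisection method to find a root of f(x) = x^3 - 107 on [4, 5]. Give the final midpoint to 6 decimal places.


f(x) = x^3 - 107
f(4) = -43 < 0
f(5) = 18 > 0

Step 1: midpoint = (4.000000 + 5.000000)/2 = 4.500000
  f(4.500000) = -15.875000
  f(mid) < 0, so root is in [4.500000, 5.000000]

Step 2: midpoint = (4.500000 + 5.000000)/2 = 4.750000
  f(4.750000) = 0.171875
  f(mid) > 0, so root is in [4.500000, 4.750000]

Step 3: midpoint = (4.500000 + 4.750000)/2 = 4.625000
  f(4.625000) = -8.068359
  f(mid) < 0, so root is in [4.625000, 4.750000]

Step 4: midpoint = (4.625000 + 4.750000)/2 = 4.687500
  f(4.687500) = -4.003174
  f(mid) < 0, so root is in [4.687500, 4.750000]

midpoint = 4.687500


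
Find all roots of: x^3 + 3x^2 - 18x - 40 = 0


Let p(x) = x^3 + 3x^2 - 18x - 40. By the rational root theorem (leading coefficient 1), any rational root is an integer divisor of 40: try ±1, ±2, ... in turn.
Test x = 1: value = -54 ≠ 0.
Test x = -1: value = -20 ≠ 0.
Test x = 2: value = -56 ≠ 0.
Test x = -2: value = 0 ✓, so (x + 2) is a factor.
Synthetic division by (x + 2): bring down 1; 1(-2) + 3 = 1; 1(-2) - 18 = -20; (-20)(-2) - 40 = 0 → quotient x^2 + x - 20, remainder 0.
Solve the quadratic x^2 + x - 20 = 0: discriminant = 1^2 - 4(1)(-20) = 1 + 80 = 81.
sqrt(81) = 9, so x = (-1 ± 9)/2: x = 4 or x = -5.
Collecting all roots found:

x = -5, x = -2, x = 4


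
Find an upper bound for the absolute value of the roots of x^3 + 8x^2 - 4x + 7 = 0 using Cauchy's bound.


Cauchy's bound: all roots r satisfy |r| <= 1 + max(|a_i/a_n|) for i = 0,...,n-1
where a_n is the leading coefficient.

Coefficients: [1, 8, -4, 7]
Leading coefficient a_n = 1
Ratios |a_i/a_n|: 8, 4, 7
Maximum ratio: 8
Cauchy's bound: |r| <= 1 + 8 = 9

Upper bound = 9


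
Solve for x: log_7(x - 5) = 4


Convert to exponential form: x - 5 = 7^4 = 2401
x = 2401 + 5 = 2406
Check: log_7(2406 - 5) = log_7(2401) = log_7(2401) = 4 ✓

x = 2406


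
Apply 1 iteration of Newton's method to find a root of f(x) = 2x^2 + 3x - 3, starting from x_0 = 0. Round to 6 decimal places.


Newton's method: x_(n+1) = x_n - f(x_n)/f'(x_n)
f(x) = 2x^2 + 3x - 3
f'(x) = 4x + 3

Iteration 1:
  f(0.000000) = -3.000000
  f'(0.000000) = 3.000000
  x_1 = 0.000000 - (-3.000000)/(3.000000) = 1.000000

x_1 = 1.000000


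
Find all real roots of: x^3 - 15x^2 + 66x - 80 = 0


Let p(x) = x^3 - 15x^2 + 66x - 80. By the rational root theorem (leading coefficient 1), any rational root is an integer divisor of 80: try ±1, ±2, ... in turn.
Test x = 1: value = -28 ≠ 0.
Test x = -1: value = -162 ≠ 0.
Test x = 2: value = 0 ✓, so (x - 2) is a factor.
Synthetic division by (x - 2): bring down 1; 1(2) - 15 = -13; (-13)(2) + 66 = 40; 40(2) - 80 = 0 → quotient x^2 - 13x + 40, remainder 0.
Solve the quadratic x^2 - 13x + 40 = 0: discriminant = (-13)^2 - 4(1)(40) = 169 - 160 = 9.
sqrt(9) = 3, so x = (13 ± 3)/2: x = 8 or x = 5.

x = 2, x = 5, x = 8


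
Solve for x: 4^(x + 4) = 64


Express both sides with the same base.
64 = 4^3
Since the bases match, equate exponents: x + 4 = 3
So x = 3 - (4) = -1

x = -1


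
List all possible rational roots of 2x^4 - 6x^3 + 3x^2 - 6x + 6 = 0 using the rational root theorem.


Rational root theorem: possible roots are ±p/q where:
  p divides the constant term (6): p ∈ {1, 2, 3, 6}
  q divides the leading coefficient (2): q ∈ {1, 2}

All possible rational roots: -6, -3, -2, -3/2, -1, -1/2, 1/2, 1, 3/2, 2, 3, 6

-6, -3, -2, -3/2, -1, -1/2, 1/2, 1, 3/2, 2, 3, 6


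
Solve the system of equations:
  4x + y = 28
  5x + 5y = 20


Using Cramer's rule:
Determinant D = (4)(5) - (5)(1) = 20 - 5 = 15
Dx = (28)(5) - (20)(1) = 140 - 20 = 120
Dy = (4)(20) - (5)(28) = 80 - 140 = -60
x = Dx/D = 120/15 = 8
y = Dy/D = -60/15 = -4

x = 8, y = -4


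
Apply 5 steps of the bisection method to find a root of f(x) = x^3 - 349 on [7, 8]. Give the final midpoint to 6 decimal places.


f(x) = x^3 - 349
f(7) = -6 < 0
f(8) = 163 > 0

Step 1: midpoint = (7.000000 + 8.000000)/2 = 7.500000
  f(7.500000) = 72.875000
  f(mid) > 0, so root is in [7.000000, 7.500000]

Step 2: midpoint = (7.000000 + 7.500000)/2 = 7.250000
  f(7.250000) = 32.078125
  f(mid) > 0, so root is in [7.000000, 7.250000]

Step 3: midpoint = (7.000000 + 7.250000)/2 = 7.125000
  f(7.125000) = 12.705078
  f(mid) > 0, so root is in [7.000000, 7.125000]

Step 4: midpoint = (7.000000 + 7.125000)/2 = 7.062500
  f(7.062500) = 3.269775
  f(mid) > 0, so root is in [7.000000, 7.062500]

Step 5: midpoint = (7.000000 + 7.062500)/2 = 7.031250
  f(7.031250) = -1.385712
  f(mid) < 0, so root is in [7.031250, 7.062500]

midpoint = 7.031250


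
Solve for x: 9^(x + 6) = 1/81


Express both sides with the same base.
1/81 = 9^(-2)
Since the bases match, equate exponents: x + 6 = -2
So x = -2 - (6) = -8

x = -8


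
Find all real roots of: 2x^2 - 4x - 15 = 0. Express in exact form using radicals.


Using the quadratic formula: x = (-b ± sqrt(b^2 - 4ac)) / (2a)
Here a = 2, b = -4, c = -15
Discriminant = b^2 - 4ac = (-4)^2 - 4(2)(-15) = 16 + 120 = 136
Since discriminant = 136 > 0, there are two real roots.
x = (4 ± 2*sqrt(34)) / 4
Simplifying: x = (2 ± sqrt(34)) / 2
Numerically: x ≈ 3.9155 or x ≈ -1.9155

x = (2 + sqrt(34)) / 2 or x = (2 - sqrt(34)) / 2


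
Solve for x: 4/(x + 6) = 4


Multiply both sides by (x + 6): 4 = 4(x + 6)
Distribute: 4 = 4x + 24
4x = 4 - 24 = -20
x = -5

x = -5


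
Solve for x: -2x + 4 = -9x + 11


Starting with: -2x + 4 = -9x + 11
Move all x terms to left: (-2 + 9)x = 11 - 4
Simplify: 7x = 7
Divide both sides by 7: x = 1

x = 1


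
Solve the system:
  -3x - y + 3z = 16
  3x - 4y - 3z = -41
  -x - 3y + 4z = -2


Using Cramer's rule. Expand each determinant along the first row.
D  = (-3)*[(-4)*4 - (-3)*(-3)] - (-1)*[3*4 - (-3)*(-1)] + 3*[3*(-3) - (-4)*(-1)]
  = (-3)*(-25) - (-1)*(9) + 3*(-13) = 45
Dx = 16*[(-4)*4 - (-3)*(-3)] - (-1)*[(-41)*4 - (-3)*(-2)] + 3*[(-41)*(-3) - (-4)*(-2)]
  = 16*(-25) - (-1)*(-170) + 3*(115) = -225
Dy = (-3)*[(-41)*4 - (-3)*(-2)] - 16*[3*4 - (-3)*(-1)] + 3*[3*(-2) - (-41)*(-1)]
  = (-3)*(-170) - 16*(9) + 3*(-47) = 225
Dz = (-3)*[(-4)*(-2) - (-41)*(-3)] - (-1)*[3*(-2) - (-41)*(-1)] + 16*[3*(-3) - (-4)*(-1)]
  = (-3)*(-115) - (-1)*(-47) + 16*(-13) = 90
x = Dx/D = -225/45 = -5, y = Dy/D = 225/45 = 5, z = Dz/D = 90/45 = 2
Check eq1: (-3)(-5) + (-1)(5) + (3)(2) = 16 = 16 ✓
Check eq2: (3)(-5) + (-4)(5) + (-3)(2) = -41 = -41 ✓
Check eq3: (-1)(-5) + (-3)(5) + (4)(2) = -2 = -2 ✓

x = -5, y = 5, z = 2


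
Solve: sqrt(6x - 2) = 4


Square both sides: 6x - 2 = 4^2 = 16
6x = 16 + 2 = 18
x = 3
Check: sqrt(6*3 - 2) = sqrt(16) = 4 ✓

x = 3


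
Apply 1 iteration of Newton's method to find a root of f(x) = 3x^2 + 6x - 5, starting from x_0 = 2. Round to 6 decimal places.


Newton's method: x_(n+1) = x_n - f(x_n)/f'(x_n)
f(x) = 3x^2 + 6x - 5
f'(x) = 6x + 6

Iteration 1:
  f(2.000000) = 19.000000
  f'(2.000000) = 18.000000
  x_1 = 2.000000 - (19.000000)/(18.000000) = 0.944444

x_1 = 0.944444


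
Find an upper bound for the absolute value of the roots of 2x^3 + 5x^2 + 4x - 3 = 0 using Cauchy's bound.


Cauchy's bound: all roots r satisfy |r| <= 1 + max(|a_i/a_n|) for i = 0,...,n-1
where a_n is the leading coefficient.

Coefficients: [2, 5, 4, -3]
Leading coefficient a_n = 2
Ratios |a_i/a_n|: 5/2, 2, 3/2
Maximum ratio: 5/2
Cauchy's bound: |r| <= 1 + 5/2 = 7/2

Upper bound = 7/2


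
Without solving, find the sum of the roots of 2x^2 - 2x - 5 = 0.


By Vieta's formulas for ax^2 + bx + c = 0:
  Sum of roots = -b/a
  Product of roots = c/a

Here a = 2, b = -2, c = -5
Sum = -(-2)/2 = 1
Product = -5/2 = -5/2

Sum = 1


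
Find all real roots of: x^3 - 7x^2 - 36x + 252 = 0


Let p(x) = x^3 - 7x^2 - 36x + 252. By the rational root theorem (leading coefficient 1), any rational root is an integer divisor of 252: try ±1, ±2, ... in turn.
Test x = 1: value = 210 ≠ 0.
Test x = -1: value = 280 ≠ 0.
Test x = 2: value = 160 ≠ 0.
Test x = -2: value = 288 ≠ 0.
Test x = 3: value = 108 ≠ 0.
Test x = -3: value = 270 ≠ 0.
Test x = 4: value = 60 ≠ 0.
Test x = -4: value = 220 ≠ 0.
Test x = 6: value = 0 ✓, so (x - 6) is a factor.
Synthetic division by (x - 6): bring down 1; 1(6) - 7 = -1; (-1)(6) - 36 = -42; (-42)(6) + 252 = 0 → quotient x^2 - x - 42, remainder 0.
Solve the quadratic x^2 - x - 42 = 0: discriminant = (-1)^2 - 4(1)(-42) = 1 + 168 = 169.
sqrt(169) = 13, so x = (1 ± 13)/2: x = 7 or x = -6.

x = -6, x = 6, x = 7


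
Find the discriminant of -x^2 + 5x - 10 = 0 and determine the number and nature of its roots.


For ax^2 + bx + c = 0, discriminant D = b^2 - 4ac
Here a = -1, b = 5, c = -10
D = (5)^2 - 4(-1)(-10) = 25 - 40 = -15

D = -15 < 0
The equation has no real roots (2 complex conjugate roots).

Discriminant = -15, no real roots (2 complex conjugate roots)


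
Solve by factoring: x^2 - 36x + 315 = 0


We need two numbers that multiply to 315 and add to -36.
Those numbers are -15 and -21 (since (-15) * (-21) = 315 and (-15) + (-21) = -36).
So x^2 - 36x + 315 = (x - 15)(x - 21) = 0
Setting each factor to zero: x = 15 or x = 21

x = 15, x = 21


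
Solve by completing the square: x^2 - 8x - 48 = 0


Start: x^2 - 8x - 48 = 0
Move constant: x^2 - 8x = 48
Half of -8 is -4, squared is 16
Add 16 to both sides: x^2 - 8x + 16 = 64
(x - 4)^2 = 64
x - 4 = ±8
x = 4 + 8 = 12 or x = 4 - 8 = -4

x = -4, x = 12


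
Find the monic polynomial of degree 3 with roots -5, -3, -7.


A monic polynomial with roots -5, -3, -7 is:
p(x) = (x + 5)(x + 3)(x + 7)
After multiplying by (x + 5): x + 5
After multiplying by (x + 3): x^2 + 8x + 15
After multiplying by (x + 7): x^3 + 15x^2 + 71x + 105

x^3 + 15x^2 + 71x + 105


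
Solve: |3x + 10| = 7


An absolute value equation |expr| = 7 gives two cases:
Case 1: 3x + 10 = 7
  3x = -3, so x = -1
Case 2: 3x + 10 = -7
  3x = -17, so x = -17/3

x = -17/3, x = -1


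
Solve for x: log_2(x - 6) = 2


Convert to exponential form: x - 6 = 2^2 = 4
x = 4 + 6 = 10
Check: log_2(10 - 6) = log_2(4) = log_2(4) = 2 ✓

x = 10


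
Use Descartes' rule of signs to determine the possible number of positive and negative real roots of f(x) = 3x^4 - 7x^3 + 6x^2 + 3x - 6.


Descartes' rule of signs:

For positive roots, count sign changes in f(x) = 3x^4 - 7x^3 + 6x^2 + 3x - 6:
Signs of coefficients: +, -, +, +, -
Number of sign changes: 3
Possible positive real roots: 3, 1

For negative roots, examine f(-x) = 3x^4 + 7x^3 + 6x^2 - 3x - 6:
Signs of coefficients: +, +, +, -, -
Number of sign changes: 1
Possible negative real roots: 1

Positive roots: 3 or 1; Negative roots: 1


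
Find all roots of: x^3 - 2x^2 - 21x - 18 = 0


Let p(x) = x^3 - 2x^2 - 21x - 18. By the rational root theorem (leading coefficient 1), any rational root is an integer divisor of 18: try ±1, ±2, ... in turn.
Test x = 1: value = -40 ≠ 0.
Test x = -1: value = 0 ✓, so (x + 1) is a factor.
Synthetic division by (x + 1): bring down 1; 1(-1) - 2 = -3; (-3)(-1) - 21 = -18; (-18)(-1) - 18 = 0 → quotient x^2 - 3x - 18, remainder 0.
Solve the quadratic x^2 - 3x - 18 = 0: discriminant = (-3)^2 - 4(1)(-18) = 9 + 72 = 81.
sqrt(81) = 9, so x = (3 ± 9)/2: x = 6 or x = -3.
Collecting all roots found:

x = -3, x = -1, x = 6


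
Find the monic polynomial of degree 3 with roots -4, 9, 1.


A monic polynomial with roots -4, 9, 1 is:
p(x) = (x + 4)(x - 9)(x - 1)
After multiplying by (x + 4): x + 4
After multiplying by (x - 9): x^2 - 5x - 36
After multiplying by (x - 1): x^3 - 6x^2 - 31x + 36

x^3 - 6x^2 - 31x + 36


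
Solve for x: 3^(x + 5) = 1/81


Express both sides with the same base.
1/81 = 3^(-4)
Since the bases match, equate exponents: x + 5 = -4
So x = -4 - (5) = -9

x = -9


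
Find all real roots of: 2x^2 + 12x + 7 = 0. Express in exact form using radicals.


Using the quadratic formula: x = (-b ± sqrt(b^2 - 4ac)) / (2a)
Here a = 2, b = 12, c = 7
Discriminant = b^2 - 4ac = 12^2 - 4(2)(7) = 144 - 56 = 88
Since discriminant = 88 > 0, there are two real roots.
x = (-12 ± 2*sqrt(22)) / 4
Simplifying: x = (-6 ± sqrt(22)) / 2
Numerically: x ≈ -0.6548 or x ≈ -5.3452

x = (-6 + sqrt(22)) / 2 or x = (-6 - sqrt(22)) / 2


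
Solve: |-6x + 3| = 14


An absolute value equation |expr| = 14 gives two cases:
Case 1: -6x + 3 = 14
  -6x = 11, so x = -11/6
Case 2: -6x + 3 = -14
  -6x = -17, so x = 17/6

x = -11/6, x = 17/6


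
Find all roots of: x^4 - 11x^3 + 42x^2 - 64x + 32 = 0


Let p(x) = x^4 - 11x^3 + 42x^2 - 64x + 32. By the rational root theorem (leading coefficient 1), any rational root is an integer divisor of 32: try ±1, ±2, ... in turn.
Test x = 1: value = 0 ✓, so (x - 1) is a factor.
Synthetic division by (x - 1): bring down 1; 1(1) - 11 = -10; (-10)(1) + 42 = 32; 32(1) - 64 = -32; (-32)(1) + 32 = 0 → quotient x^3 - 10x^2 + 32x - 32, remainder 0.
Continue with the quotient x^3 - 10x^2 + 32x - 32 (candidates must divide 32; re-test x = 1 first in case it repeats).
Test x = 1: value = -9 ≠ 0.
Test x = -1: value = -75 ≠ 0.
Test x = 2: value = 0 ✓, so (x - 2) is a factor.
Synthetic division by (x - 2): bring down 1; 1(2) - 10 = -8; (-8)(2) + 32 = 16; 16(2) - 32 = 0 → quotient x^2 - 8x + 16, remainder 0.
Solve the quadratic x^2 - 8x + 16 = 0: discriminant = (-8)^2 - 4(1)(16) = 64 - 64 = 0.
Discriminant = 0, so a double root: x = 8/2 = 4.
Collecting all roots found:

x = 1, x = 2, x = 4 (multiplicity 2)


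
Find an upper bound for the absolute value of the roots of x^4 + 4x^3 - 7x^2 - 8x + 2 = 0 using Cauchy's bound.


Cauchy's bound: all roots r satisfy |r| <= 1 + max(|a_i/a_n|) for i = 0,...,n-1
where a_n is the leading coefficient.

Coefficients: [1, 4, -7, -8, 2]
Leading coefficient a_n = 1
Ratios |a_i/a_n|: 4, 7, 8, 2
Maximum ratio: 8
Cauchy's bound: |r| <= 1 + 8 = 9

Upper bound = 9


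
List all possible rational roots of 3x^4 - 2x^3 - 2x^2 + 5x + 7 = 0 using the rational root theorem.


Rational root theorem: possible roots are ±p/q where:
  p divides the constant term (7): p ∈ {1, 7}
  q divides the leading coefficient (3): q ∈ {1, 3}

All possible rational roots: -7, -7/3, -1, -1/3, 1/3, 1, 7/3, 7

-7, -7/3, -1, -1/3, 1/3, 1, 7/3, 7


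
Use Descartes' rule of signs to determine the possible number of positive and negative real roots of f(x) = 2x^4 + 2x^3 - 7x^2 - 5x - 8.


Descartes' rule of signs:

For positive roots, count sign changes in f(x) = 2x^4 + 2x^3 - 7x^2 - 5x - 8:
Signs of coefficients: +, +, -, -, -
Number of sign changes: 1
Possible positive real roots: 1

For negative roots, examine f(-x) = 2x^4 - 2x^3 - 7x^2 + 5x - 8:
Signs of coefficients: +, -, -, +, -
Number of sign changes: 3
Possible negative real roots: 3, 1

Positive roots: 1; Negative roots: 3 or 1


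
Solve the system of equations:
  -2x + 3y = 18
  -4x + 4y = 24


Using Cramer's rule:
Determinant D = (-2)(4) - (-4)(3) = -8 + 12 = 4
Dx = (18)(4) - (24)(3) = 72 - 72 = 0
Dy = (-2)(24) - (-4)(18) = -48 + 72 = 24
x = Dx/D = 0/4 = 0
y = Dy/D = 24/4 = 6

x = 0, y = 6


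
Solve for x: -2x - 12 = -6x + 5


Starting with: -2x - 12 = -6x + 5
Move all x terms to left: (-2 + 6)x = 5 + 12
Simplify: 4x = 17
Divide both sides by 4: x = 17/4

x = 17/4


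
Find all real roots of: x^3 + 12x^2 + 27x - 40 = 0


Let p(x) = x^3 + 12x^2 + 27x - 40. By the rational root theorem (leading coefficient 1), any rational root is an integer divisor of 40: try ±1, ±2, ... in turn.
Test x = 1: value = 0 ✓, so (x - 1) is a factor.
Synthetic division by (x - 1): bring down 1; 1(1) + 12 = 13; 13(1) + 27 = 40; 40(1) - 40 = 0 → quotient x^2 + 13x + 40, remainder 0.
Solve the quadratic x^2 + 13x + 40 = 0: discriminant = 13^2 - 4(1)(40) = 169 - 160 = 9.
sqrt(9) = 3, so x = (-13 ± 3)/2: x = -5 or x = -8.

x = -8, x = -5, x = 1


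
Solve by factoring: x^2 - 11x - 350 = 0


We need two numbers that multiply to -350 and add to -11.
Those numbers are 14 and -25 (since 14 * (-25) = -350 and 14 + (-25) = -11).
So x^2 - 11x - 350 = (x + 14)(x - 25) = 0
Setting each factor to zero: x = -14 or x = 25

x = -14, x = 25


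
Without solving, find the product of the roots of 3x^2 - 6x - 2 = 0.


By Vieta's formulas for ax^2 + bx + c = 0:
  Sum of roots = -b/a
  Product of roots = c/a

Here a = 3, b = -6, c = -2
Sum = -(-6)/3 = 2
Product = -2/3 = -2/3

Product = -2/3


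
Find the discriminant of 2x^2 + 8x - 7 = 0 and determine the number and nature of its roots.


For ax^2 + bx + c = 0, discriminant D = b^2 - 4ac
Here a = 2, b = 8, c = -7
D = (8)^2 - 4(2)(-7) = 64 + 56 = 120

D = 120 > 0 but not a perfect square
The equation has 2 distinct real irrational roots.

Discriminant = 120, 2 distinct real irrational roots


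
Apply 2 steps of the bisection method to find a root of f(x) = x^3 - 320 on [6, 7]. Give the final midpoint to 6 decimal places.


f(x) = x^3 - 320
f(6) = -104 < 0
f(7) = 23 > 0

Step 1: midpoint = (6.000000 + 7.000000)/2 = 6.500000
  f(6.500000) = -45.375000
  f(mid) < 0, so root is in [6.500000, 7.000000]

Step 2: midpoint = (6.500000 + 7.000000)/2 = 6.750000
  f(6.750000) = -12.453125
  f(mid) < 0, so root is in [6.750000, 7.000000]

midpoint = 6.750000


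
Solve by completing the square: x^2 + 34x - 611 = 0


Start: x^2 + 34x - 611 = 0
Move constant: x^2 + 34x = 611
Half of 34 is 17, squared is 289
Add 289 to both sides: x^2 + 34x + 289 = 900
(x + 17)^2 = 900
x + 17 = ±30
x = -17 + 30 = 13 or x = -17 - 30 = -47

x = -47, x = 13


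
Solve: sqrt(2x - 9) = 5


Square both sides: 2x - 9 = 5^2 = 25
2x = 25 + 9 = 34
x = 17
Check: sqrt(2*17 - 9) = sqrt(25) = 5 ✓

x = 17


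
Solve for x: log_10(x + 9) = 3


Convert to exponential form: x + 9 = 10^3 = 1000
x = 1000 - 9 = 991
Check: log_10(991 + 9) = log_10(1000) = log_10(1000) = 3 ✓

x = 991


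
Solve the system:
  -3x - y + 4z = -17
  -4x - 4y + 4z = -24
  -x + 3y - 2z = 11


Using Cramer's rule. Expand each determinant along the first row.
D  = (-3)*[(-4)*(-2) - 4*3] - (-1)*[(-4)*(-2) - 4*(-1)] + 4*[(-4)*3 - (-4)*(-1)]
  = (-3)*(-4) - (-1)*(12) + 4*(-16) = -40
Dx = (-17)*[(-4)*(-2) - 4*3] - (-1)*[(-24)*(-2) - 4*11] + 4*[(-24)*3 - (-4)*11]
  = (-17)*(-4) - (-1)*(4) + 4*(-28) = -40
Dy = (-3)*[(-24)*(-2) - 4*11] - (-17)*[(-4)*(-2) - 4*(-1)] + 4*[(-4)*11 - (-24)*(-1)]
  = (-3)*(4) - (-17)*(12) + 4*(-68) = -80
Dz = (-3)*[(-4)*11 - (-24)*3] - (-1)*[(-4)*11 - (-24)*(-1)] + (-17)*[(-4)*3 - (-4)*(-1)]
  = (-3)*(28) - (-1)*(-68) + (-17)*(-16) = 120
x = Dx/D = -40/-40 = 1, y = Dy/D = -80/-40 = 2, z = Dz/D = 120/-40 = -3
Check eq1: (-3)(1) + (-1)(2) + (4)(-3) = -17 = -17 ✓
Check eq2: (-4)(1) + (-4)(2) + (4)(-3) = -24 = -24 ✓
Check eq3: (-1)(1) + (3)(2) + (-2)(-3) = 11 = 11 ✓

x = 1, y = 2, z = -3


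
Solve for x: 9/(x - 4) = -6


Multiply both sides by (x - 4): 9 = -6(x - 4)
Distribute: 9 = -6x + 24
-6x = 9 - 24 = -15
x = 5/2

x = 5/2


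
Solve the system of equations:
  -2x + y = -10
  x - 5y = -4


Using Cramer's rule:
Determinant D = (-2)(-5) - (1)(1) = 10 - 1 = 9
Dx = (-10)(-5) - (-4)(1) = 50 + 4 = 54
Dy = (-2)(-4) - (1)(-10) = 8 + 10 = 18
x = Dx/D = 54/9 = 6
y = Dy/D = 18/9 = 2

x = 6, y = 2


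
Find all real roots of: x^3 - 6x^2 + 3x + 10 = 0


Let p(x) = x^3 - 6x^2 + 3x + 10. By the rational root theorem (leading coefficient 1), any rational root is an integer divisor of 10: try ±1, ±2, ... in turn.
Test x = 1: value = 8 ≠ 0.
Test x = -1: value = 0 ✓, so (x + 1) is a factor.
Synthetic division by (x + 1): bring down 1; 1(-1) - 6 = -7; (-7)(-1) + 3 = 10; 10(-1) + 10 = 0 → quotient x^2 - 7x + 10, remainder 0.
Solve the quadratic x^2 - 7x + 10 = 0: discriminant = (-7)^2 - 4(1)(10) = 49 - 40 = 9.
sqrt(9) = 3, so x = (7 ± 3)/2: x = 5 or x = 2.

x = -1, x = 2, x = 5


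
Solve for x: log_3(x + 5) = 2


Convert to exponential form: x + 5 = 3^2 = 9
x = 9 - 5 = 4
Check: log_3(4 + 5) = log_3(9) = log_3(9) = 2 ✓

x = 4


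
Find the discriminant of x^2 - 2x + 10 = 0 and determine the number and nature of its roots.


For ax^2 + bx + c = 0, discriminant D = b^2 - 4ac
Here a = 1, b = -2, c = 10
D = (-2)^2 - 4(1)(10) = 4 - 40 = -36

D = -36 < 0
The equation has no real roots (2 complex conjugate roots).

Discriminant = -36, no real roots (2 complex conjugate roots)


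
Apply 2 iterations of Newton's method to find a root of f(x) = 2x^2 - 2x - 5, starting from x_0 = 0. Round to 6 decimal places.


Newton's method: x_(n+1) = x_n - f(x_n)/f'(x_n)
f(x) = 2x^2 - 2x - 5
f'(x) = 4x - 2

Iteration 1:
  f(0.000000) = -5.000000
  f'(0.000000) = -2.000000
  x_1 = 0.000000 - (-5.000000)/(-2.000000) = -2.500000

Iteration 2:
  f(-2.500000) = 12.500000
  f'(-2.500000) = -12.000000
  x_2 = -2.500000 - (12.500000)/(-12.000000) = -1.458333

x_2 = -1.458333


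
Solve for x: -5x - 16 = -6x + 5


Starting with: -5x - 16 = -6x + 5
Move all x terms to left: (-5 + 6)x = 5 + 16
Simplify: x = 21
Divide both sides by 1: x = 21

x = 21


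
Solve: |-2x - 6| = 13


An absolute value equation |expr| = 13 gives two cases:
Case 1: -2x - 6 = 13
  -2x = 19, so x = -19/2
Case 2: -2x - 6 = -13
  -2x = -7, so x = 7/2

x = -19/2, x = 7/2


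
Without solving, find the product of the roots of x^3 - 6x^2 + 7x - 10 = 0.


By Vieta's formulas for x^3 + bx^2 + cx + d = 0:
  r1 + r2 + r3 = -b/a = 6
  r1*r2 + r1*r3 + r2*r3 = c/a = 7
  r1*r2*r3 = -d/a = 10


Product = 10


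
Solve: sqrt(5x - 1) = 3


Square both sides: 5x - 1 = 3^2 = 9
5x = 9 + 1 = 10
x = 2
Check: sqrt(5*2 - 1) = sqrt(9) = 3 ✓

x = 2


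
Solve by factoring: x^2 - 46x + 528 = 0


We need two numbers that multiply to 528 and add to -46.
Those numbers are -24 and -22 (since (-24) * (-22) = 528 and (-24) + (-22) = -46).
So x^2 - 46x + 528 = (x - 24)(x - 22) = 0
Setting each factor to zero: x = 24 or x = 22

x = 22, x = 24


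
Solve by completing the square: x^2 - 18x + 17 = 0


Start: x^2 - 18x + 17 = 0
Move constant: x^2 - 18x = -17
Half of -18 is -9, squared is 81
Add 81 to both sides: x^2 - 18x + 81 = 64
(x - 9)^2 = 64
x - 9 = ±8
x = 9 + 8 = 17 or x = 9 - 8 = 1

x = 1, x = 17


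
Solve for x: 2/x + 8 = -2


Subtract 8 from both sides: 2/x = -10
Multiply both sides by x: 2 = -10 * x
Divide by -10: x = -1/5

x = -1/5


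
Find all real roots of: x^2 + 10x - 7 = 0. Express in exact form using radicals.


Using the quadratic formula: x = (-b ± sqrt(b^2 - 4ac)) / (2a)
Here a = 1, b = 10, c = -7
Discriminant = b^2 - 4ac = 10^2 - 4(1)(-7) = 100 + 28 = 128
Since discriminant = 128 > 0, there are two real roots.
x = (-10 ± 8*sqrt(2)) / 2
Simplifying: x = -5 ± 4*sqrt(2)
Numerically: x ≈ 0.6569 or x ≈ -10.6569

x = -5 + 4*sqrt(2) or x = -5 - 4*sqrt(2)


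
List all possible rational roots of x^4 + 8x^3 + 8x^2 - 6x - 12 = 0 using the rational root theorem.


Rational root theorem: possible roots are ±p/q where:
  p divides the constant term (-12): p ∈ {1, 2, 3, 4, 6, 12}
  q divides the leading coefficient (1): q ∈ {1}

All possible rational roots: -12, -6, -4, -3, -2, -1, 1, 2, 3, 4, 6, 12

-12, -6, -4, -3, -2, -1, 1, 2, 3, 4, 6, 12


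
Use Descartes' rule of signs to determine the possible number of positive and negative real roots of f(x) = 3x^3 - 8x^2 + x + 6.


Descartes' rule of signs:

For positive roots, count sign changes in f(x) = 3x^3 - 8x^2 + x + 6:
Signs of coefficients: +, -, +, +
Number of sign changes: 2
Possible positive real roots: 2, 0

For negative roots, examine f(-x) = -3x^3 - 8x^2 - x + 6:
Signs of coefficients: -, -, -, +
Number of sign changes: 1
Possible negative real roots: 1

Positive roots: 2 or 0; Negative roots: 1


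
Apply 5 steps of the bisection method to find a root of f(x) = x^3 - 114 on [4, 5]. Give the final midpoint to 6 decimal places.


f(x) = x^3 - 114
f(4) = -50 < 0
f(5) = 11 > 0

Step 1: midpoint = (4.000000 + 5.000000)/2 = 4.500000
  f(4.500000) = -22.875000
  f(mid) < 0, so root is in [4.500000, 5.000000]

Step 2: midpoint = (4.500000 + 5.000000)/2 = 4.750000
  f(4.750000) = -6.828125
  f(mid) < 0, so root is in [4.750000, 5.000000]

Step 3: midpoint = (4.750000 + 5.000000)/2 = 4.875000
  f(4.875000) = 1.857422
  f(mid) > 0, so root is in [4.750000, 4.875000]

Step 4: midpoint = (4.750000 + 4.875000)/2 = 4.812500
  f(4.812500) = -2.541748
  f(mid) < 0, so root is in [4.812500, 4.875000]

Step 5: midpoint = (4.812500 + 4.875000)/2 = 4.843750
  f(4.843750) = -0.356354
  f(mid) < 0, so root is in [4.843750, 4.875000]

midpoint = 4.843750


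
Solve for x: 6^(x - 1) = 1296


Express both sides with the same base.
1296 = 6^4
Since the bases match, equate exponents: x - 1 = 4
So x = 4 - (-1) = 5

x = 5


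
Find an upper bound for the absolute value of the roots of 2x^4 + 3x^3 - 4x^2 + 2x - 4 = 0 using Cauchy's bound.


Cauchy's bound: all roots r satisfy |r| <= 1 + max(|a_i/a_n|) for i = 0,...,n-1
where a_n is the leading coefficient.

Coefficients: [2, 3, -4, 2, -4]
Leading coefficient a_n = 2
Ratios |a_i/a_n|: 3/2, 2, 1, 2
Maximum ratio: 2
Cauchy's bound: |r| <= 1 + 2 = 3

Upper bound = 3


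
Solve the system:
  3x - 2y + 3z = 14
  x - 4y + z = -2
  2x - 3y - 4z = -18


Using Cramer's rule. Expand each determinant along the first row.
D  = 3*[(-4)*(-4) - 1*(-3)] - (-2)*[1*(-4) - 1*2] + 3*[1*(-3) - (-4)*2]
  = 3*(19) - (-2)*(-6) + 3*(5) = 60
Dx = 14*[(-4)*(-4) - 1*(-3)] - (-2)*[(-2)*(-4) - 1*(-18)] + 3*[(-2)*(-3) - (-4)*(-18)]
  = 14*(19) - (-2)*(26) + 3*(-66) = 120
Dy = 3*[(-2)*(-4) - 1*(-18)] - 14*[1*(-4) - 1*2] + 3*[1*(-18) - (-2)*2]
  = 3*(26) - 14*(-6) + 3*(-14) = 120
Dz = 3*[(-4)*(-18) - (-2)*(-3)] - (-2)*[1*(-18) - (-2)*2] + 14*[1*(-3) - (-4)*2]
  = 3*(66) - (-2)*(-14) + 14*(5) = 240
x = Dx/D = 120/60 = 2, y = Dy/D = 120/60 = 2, z = Dz/D = 240/60 = 4
Check eq1: (3)(2) + (-2)(2) + (3)(4) = 14 = 14 ✓
Check eq2: (1)(2) + (-4)(2) + (1)(4) = -2 = -2 ✓
Check eq3: (2)(2) + (-3)(2) + (-4)(4) = -18 = -18 ✓

x = 2, y = 2, z = 4


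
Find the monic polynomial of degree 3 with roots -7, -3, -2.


A monic polynomial with roots -7, -3, -2 is:
p(x) = (x + 7)(x + 3)(x + 2)
After multiplying by (x + 7): x + 7
After multiplying by (x + 3): x^2 + 10x + 21
After multiplying by (x + 2): x^3 + 12x^2 + 41x + 42

x^3 + 12x^2 + 41x + 42


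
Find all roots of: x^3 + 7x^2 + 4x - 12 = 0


Let p(x) = x^3 + 7x^2 + 4x - 12. By the rational root theorem (leading coefficient 1), any rational root is an integer divisor of 12: try ±1, ±2, ... in turn.
Test x = 1: value = 0 ✓, so (x - 1) is a factor.
Synthetic division by (x - 1): bring down 1; 1(1) + 7 = 8; 8(1) + 4 = 12; 12(1) - 12 = 0 → quotient x^2 + 8x + 12, remainder 0.
Solve the quadratic x^2 + 8x + 12 = 0: discriminant = 8^2 - 4(1)(12) = 64 - 48 = 16.
sqrt(16) = 4, so x = (-8 ± 4)/2: x = -2 or x = -6.
Collecting all roots found:

x = -6, x = -2, x = 1


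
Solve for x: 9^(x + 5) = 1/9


Express both sides with the same base.
1/9 = 9^(-1)
Since the bases match, equate exponents: x + 5 = -1
So x = -1 - (5) = -6

x = -6


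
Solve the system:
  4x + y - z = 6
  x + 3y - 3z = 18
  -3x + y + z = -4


Using Cramer's rule. Expand each determinant along the first row.
D  = 4*[3*1 - (-3)*1] - 1*[1*1 - (-3)*(-3)] + (-1)*[1*1 - 3*(-3)]
  = 4*(6) - 1*(-8) + (-1)*(10) = 22
Dx = 6*[3*1 - (-3)*1] - 1*[18*1 - (-3)*(-4)] + (-1)*[18*1 - 3*(-4)]
  = 6*(6) - 1*(6) + (-1)*(30) = 0
Dy = 4*[18*1 - (-3)*(-4)] - 6*[1*1 - (-3)*(-3)] + (-1)*[1*(-4) - 18*(-3)]
  = 4*(6) - 6*(-8) + (-1)*(50) = 22
Dz = 4*[3*(-4) - 18*1] - 1*[1*(-4) - 18*(-3)] + 6*[1*1 - 3*(-3)]
  = 4*(-30) - 1*(50) + 6*(10) = -110
x = Dx/D = 0/22 = 0, y = Dy/D = 22/22 = 1, z = Dz/D = -110/22 = -5
Check eq1: (4)(0) + (1)(1) + (-1)(-5) = 6 = 6 ✓
Check eq2: (1)(0) + (3)(1) + (-3)(-5) = 18 = 18 ✓
Check eq3: (-3)(0) + (1)(1) + (1)(-5) = -4 = -4 ✓

x = 0, y = 1, z = -5


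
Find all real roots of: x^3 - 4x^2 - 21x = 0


The constant term is 0, so x = 0 is a root. Factor out x:
  x(x^2 - 4x - 21) = 0
Solve the quadratic x^2 - 4x - 21 = 0: discriminant = (-4)^2 - 4(1)(-21) = 16 + 84 = 100.
sqrt(100) = 10, so x = (4 ± 10)/2: x = 7 or x = -3.

x = -3, x = 0, x = 7


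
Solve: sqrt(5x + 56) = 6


Square both sides: 5x + 56 = 6^2 = 36
5x = 36 - 56 = -20
x = -4
Check: sqrt(5*(-4) + 56) = sqrt(36) = 6 ✓

x = -4


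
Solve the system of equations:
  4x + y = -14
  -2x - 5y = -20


Using Cramer's rule:
Determinant D = (4)(-5) - (-2)(1) = -20 + 2 = -18
Dx = (-14)(-5) - (-20)(1) = 70 + 20 = 90
Dy = (4)(-20) - (-2)(-14) = -80 - 28 = -108
x = Dx/D = 90/-18 = -5
y = Dy/D = -108/-18 = 6

x = -5, y = 6


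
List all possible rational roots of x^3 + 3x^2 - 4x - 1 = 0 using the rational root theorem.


Rational root theorem: possible roots are ±p/q where:
  p divides the constant term (-1): p ∈ {1}
  q divides the leading coefficient (1): q ∈ {1}

All possible rational roots: -1, 1

-1, 1


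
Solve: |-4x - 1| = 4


An absolute value equation |expr| = 4 gives two cases:
Case 1: -4x - 1 = 4
  -4x = 5, so x = -5/4
Case 2: -4x - 1 = -4
  -4x = -3, so x = 3/4

x = -5/4, x = 3/4


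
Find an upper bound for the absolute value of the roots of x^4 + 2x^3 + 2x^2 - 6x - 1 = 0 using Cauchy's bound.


Cauchy's bound: all roots r satisfy |r| <= 1 + max(|a_i/a_n|) for i = 0,...,n-1
where a_n is the leading coefficient.

Coefficients: [1, 2, 2, -6, -1]
Leading coefficient a_n = 1
Ratios |a_i/a_n|: 2, 2, 6, 1
Maximum ratio: 6
Cauchy's bound: |r| <= 1 + 6 = 7

Upper bound = 7


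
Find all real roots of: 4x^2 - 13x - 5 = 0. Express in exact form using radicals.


Using the quadratic formula: x = (-b ± sqrt(b^2 - 4ac)) / (2a)
Here a = 4, b = -13, c = -5
Discriminant = b^2 - 4ac = (-13)^2 - 4(4)(-5) = 169 + 80 = 249
Since discriminant = 249 > 0, there are two real roots.
x = (13 ± sqrt(249)) / 8
Numerically: x ≈ 3.5975 or x ≈ -0.3475

x = (13 + sqrt(249)) / 8 or x = (13 - sqrt(249)) / 8


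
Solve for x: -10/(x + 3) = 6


Multiply both sides by (x + 3): -10 = 6(x + 3)
Distribute: -10 = 6x + 18
6x = -10 - 18 = -28
x = -14/3

x = -14/3


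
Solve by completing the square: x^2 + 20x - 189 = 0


Start: x^2 + 20x - 189 = 0
Move constant: x^2 + 20x = 189
Half of 20 is 10, squared is 100
Add 100 to both sides: x^2 + 20x + 100 = 289
(x + 10)^2 = 289
x + 10 = ±17
x = -10 + 17 = 7 or x = -10 - 17 = -27

x = -27, x = 7


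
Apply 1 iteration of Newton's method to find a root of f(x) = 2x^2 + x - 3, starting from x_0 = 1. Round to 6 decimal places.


Newton's method: x_(n+1) = x_n - f(x_n)/f'(x_n)
f(x) = 2x^2 + x - 3
f'(x) = 4x + 1

Iteration 1:
  f(1.000000) = 0.000000
  f'(1.000000) = 5.000000
  x_1 = 1.000000 - (0.000000)/(5.000000) = 1.000000

x_1 = 1.000000


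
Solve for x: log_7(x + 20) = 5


Convert to exponential form: x + 20 = 7^5 = 16807
x = 16807 - 20 = 16787
Check: log_7(16787 + 20) = log_7(16807) = log_7(16807) = 5 ✓

x = 16787


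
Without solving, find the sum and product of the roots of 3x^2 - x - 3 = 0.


By Vieta's formulas for ax^2 + bx + c = 0:
  Sum of roots = -b/a
  Product of roots = c/a

Here a = 3, b = -1, c = -3
Sum = -(-1)/3 = 1/3
Product = -3/3 = -1

Sum = 1/3, Product = -1


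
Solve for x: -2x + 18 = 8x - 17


Starting with: -2x + 18 = 8x - 17
Move all x terms to left: (-2 - 8)x = -17 - 18
Simplify: -10x = -35
Divide both sides by -10: x = 7/2

x = 7/2


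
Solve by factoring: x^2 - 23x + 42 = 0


We need two numbers that multiply to 42 and add to -23.
Those numbers are -2 and -21 (since (-2) * (-21) = 42 and (-2) + (-21) = -23).
So x^2 - 23x + 42 = (x - 2)(x - 21) = 0
Setting each factor to zero: x = 2 or x = 21

x = 2, x = 21


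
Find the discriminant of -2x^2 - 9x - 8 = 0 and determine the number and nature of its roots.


For ax^2 + bx + c = 0, discriminant D = b^2 - 4ac
Here a = -2, b = -9, c = -8
D = (-9)^2 - 4(-2)(-8) = 81 - 64 = 17

D = 17 > 0 but not a perfect square
The equation has 2 distinct real irrational roots.

Discriminant = 17, 2 distinct real irrational roots


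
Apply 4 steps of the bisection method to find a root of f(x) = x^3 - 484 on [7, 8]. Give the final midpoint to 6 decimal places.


f(x) = x^3 - 484
f(7) = -141 < 0
f(8) = 28 > 0

Step 1: midpoint = (7.000000 + 8.000000)/2 = 7.500000
  f(7.500000) = -62.125000
  f(mid) < 0, so root is in [7.500000, 8.000000]

Step 2: midpoint = (7.500000 + 8.000000)/2 = 7.750000
  f(7.750000) = -18.515625
  f(mid) < 0, so root is in [7.750000, 8.000000]

Step 3: midpoint = (7.750000 + 8.000000)/2 = 7.875000
  f(7.875000) = 4.373047
  f(mid) > 0, so root is in [7.750000, 7.875000]

Step 4: midpoint = (7.750000 + 7.875000)/2 = 7.812500
  f(7.812500) = -7.162842
  f(mid) < 0, so root is in [7.812500, 7.875000]

midpoint = 7.812500


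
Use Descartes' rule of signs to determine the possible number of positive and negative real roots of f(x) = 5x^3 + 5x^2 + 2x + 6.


Descartes' rule of signs:

For positive roots, count sign changes in f(x) = 5x^3 + 5x^2 + 2x + 6:
Signs of coefficients: +, +, +, +
Number of sign changes: 0
Possible positive real roots: 0

For negative roots, examine f(-x) = -5x^3 + 5x^2 - 2x + 6:
Signs of coefficients: -, +, -, +
Number of sign changes: 3
Possible negative real roots: 3, 1

Positive roots: 0; Negative roots: 3 or 1


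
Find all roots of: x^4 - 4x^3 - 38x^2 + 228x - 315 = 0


Let p(x) = x^4 - 4x^3 - 38x^2 + 228x - 315. By the rational root theorem (leading coefficient 1), any rational root is an integer divisor of 315: try ±1, ±2, ... in turn.
Test x = 1: value = -128 ≠ 0.
Test x = -1: value = -576 ≠ 0.
Test x = 3: value = 0 ✓, so (x - 3) is a factor.
Synthetic division by (x - 3): bring down 1; 1(3) - 4 = -1; (-1)(3) - 38 = -41; (-41)(3) + 228 = 105; 105(3) - 315 = 0 → quotient x^3 - x^2 - 41x + 105, remainder 0.
Continue with the quotient x^3 - x^2 - 41x + 105 (candidates must divide 105; re-test x = 3 first in case it repeats).
Test x = 3: value = 0 ✓, so (x - 3) is a factor.
Synthetic division by (x - 3): bring down 1; 1(3) - 1 = 2; 2(3) - 41 = -35; (-35)(3) + 105 = 0 → quotient x^2 + 2x - 35, remainder 0.
Solve the quadratic x^2 + 2x - 35 = 0: discriminant = 2^2 - 4(1)(-35) = 4 + 140 = 144.
sqrt(144) = 12, so x = (-2 ± 12)/2: x = 5 or x = -7.
Collecting all roots found:

x = -7, x = 3 (multiplicity 2), x = 5


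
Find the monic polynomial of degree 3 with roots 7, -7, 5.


A monic polynomial with roots 7, -7, 5 is:
p(x) = (x - 7)(x + 7)(x - 5)
After multiplying by (x - 7): x - 7
After multiplying by (x + 7): x^2 - 49
After multiplying by (x - 5): x^3 - 5x^2 - 49x + 245

x^3 - 5x^2 - 49x + 245


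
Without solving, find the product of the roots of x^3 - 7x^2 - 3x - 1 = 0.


By Vieta's formulas for x^3 + bx^2 + cx + d = 0:
  r1 + r2 + r3 = -b/a = 7
  r1*r2 + r1*r3 + r2*r3 = c/a = -3
  r1*r2*r3 = -d/a = 1


Product = 1


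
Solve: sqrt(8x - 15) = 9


Square both sides: 8x - 15 = 9^2 = 81
8x = 81 + 15 = 96
x = 12
Check: sqrt(8*12 - 15) = sqrt(81) = 9 ✓

x = 12


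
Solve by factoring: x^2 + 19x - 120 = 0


We need two numbers that multiply to -120 and add to 19.
Those numbers are -5 and 24 (since (-5) * 24 = -120 and (-5) + 24 = 19).
So x^2 + 19x - 120 = (x - 5)(x + 24) = 0
Setting each factor to zero: x = 5 or x = -24

x = -24, x = 5


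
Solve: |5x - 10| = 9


An absolute value equation |expr| = 9 gives two cases:
Case 1: 5x - 10 = 9
  5x = 19, so x = 19/5
Case 2: 5x - 10 = -9
  5x = 1, so x = 1/5

x = 1/5, x = 19/5


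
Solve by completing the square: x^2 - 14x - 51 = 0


Start: x^2 - 14x - 51 = 0
Move constant: x^2 - 14x = 51
Half of -14 is -7, squared is 49
Add 49 to both sides: x^2 - 14x + 49 = 100
(x - 7)^2 = 100
x - 7 = ±10
x = 7 + 10 = 17 or x = 7 - 10 = -3

x = -3, x = 17


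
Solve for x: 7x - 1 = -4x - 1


Starting with: 7x - 1 = -4x - 1
Move all x terms to left: (7 + 4)x = -1 + 1
Simplify: 11x = 0
Divide both sides by 11: x = 0

x = 0


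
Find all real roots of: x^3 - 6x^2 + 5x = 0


The constant term is 0, so x = 0 is a root. Factor out x:
  x(x^2 - 6x + 5) = 0
Solve the quadratic x^2 - 6x + 5 = 0: discriminant = (-6)^2 - 4(1)(5) = 36 - 20 = 16.
sqrt(16) = 4, so x = (6 ± 4)/2: x = 5 or x = 1.

x = 0, x = 1, x = 5


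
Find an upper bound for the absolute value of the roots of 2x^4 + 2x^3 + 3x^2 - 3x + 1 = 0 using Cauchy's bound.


Cauchy's bound: all roots r satisfy |r| <= 1 + max(|a_i/a_n|) for i = 0,...,n-1
where a_n is the leading coefficient.

Coefficients: [2, 2, 3, -3, 1]
Leading coefficient a_n = 2
Ratios |a_i/a_n|: 1, 3/2, 3/2, 1/2
Maximum ratio: 3/2
Cauchy's bound: |r| <= 1 + 3/2 = 5/2

Upper bound = 5/2
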